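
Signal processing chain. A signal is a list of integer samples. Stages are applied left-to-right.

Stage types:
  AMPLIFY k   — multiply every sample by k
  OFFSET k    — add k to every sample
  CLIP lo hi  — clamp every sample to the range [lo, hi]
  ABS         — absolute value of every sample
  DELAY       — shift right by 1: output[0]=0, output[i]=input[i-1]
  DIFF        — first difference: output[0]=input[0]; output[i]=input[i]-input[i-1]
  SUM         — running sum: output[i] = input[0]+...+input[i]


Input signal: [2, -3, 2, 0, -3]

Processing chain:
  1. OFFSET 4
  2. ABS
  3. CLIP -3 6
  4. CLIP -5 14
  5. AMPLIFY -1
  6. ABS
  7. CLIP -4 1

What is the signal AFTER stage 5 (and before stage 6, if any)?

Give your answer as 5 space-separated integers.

Input: [2, -3, 2, 0, -3]
Stage 1 (OFFSET 4): 2+4=6, -3+4=1, 2+4=6, 0+4=4, -3+4=1 -> [6, 1, 6, 4, 1]
Stage 2 (ABS): |6|=6, |1|=1, |6|=6, |4|=4, |1|=1 -> [6, 1, 6, 4, 1]
Stage 3 (CLIP -3 6): clip(6,-3,6)=6, clip(1,-3,6)=1, clip(6,-3,6)=6, clip(4,-3,6)=4, clip(1,-3,6)=1 -> [6, 1, 6, 4, 1]
Stage 4 (CLIP -5 14): clip(6,-5,14)=6, clip(1,-5,14)=1, clip(6,-5,14)=6, clip(4,-5,14)=4, clip(1,-5,14)=1 -> [6, 1, 6, 4, 1]
Stage 5 (AMPLIFY -1): 6*-1=-6, 1*-1=-1, 6*-1=-6, 4*-1=-4, 1*-1=-1 -> [-6, -1, -6, -4, -1]

Answer: -6 -1 -6 -4 -1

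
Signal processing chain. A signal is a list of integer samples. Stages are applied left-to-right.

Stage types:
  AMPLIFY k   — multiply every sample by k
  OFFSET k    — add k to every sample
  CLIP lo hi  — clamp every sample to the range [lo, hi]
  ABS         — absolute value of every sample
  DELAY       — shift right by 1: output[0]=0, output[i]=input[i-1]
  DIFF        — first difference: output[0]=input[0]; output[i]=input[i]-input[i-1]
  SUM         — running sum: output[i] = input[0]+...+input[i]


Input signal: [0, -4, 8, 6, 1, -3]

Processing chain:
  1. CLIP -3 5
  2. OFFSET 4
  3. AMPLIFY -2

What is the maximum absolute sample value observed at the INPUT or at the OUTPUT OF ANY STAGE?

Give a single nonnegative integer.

Input: [0, -4, 8, 6, 1, -3] (max |s|=8)
Stage 1 (CLIP -3 5): clip(0,-3,5)=0, clip(-4,-3,5)=-3, clip(8,-3,5)=5, clip(6,-3,5)=5, clip(1,-3,5)=1, clip(-3,-3,5)=-3 -> [0, -3, 5, 5, 1, -3] (max |s|=5)
Stage 2 (OFFSET 4): 0+4=4, -3+4=1, 5+4=9, 5+4=9, 1+4=5, -3+4=1 -> [4, 1, 9, 9, 5, 1] (max |s|=9)
Stage 3 (AMPLIFY -2): 4*-2=-8, 1*-2=-2, 9*-2=-18, 9*-2=-18, 5*-2=-10, 1*-2=-2 -> [-8, -2, -18, -18, -10, -2] (max |s|=18)
Overall max amplitude: 18

Answer: 18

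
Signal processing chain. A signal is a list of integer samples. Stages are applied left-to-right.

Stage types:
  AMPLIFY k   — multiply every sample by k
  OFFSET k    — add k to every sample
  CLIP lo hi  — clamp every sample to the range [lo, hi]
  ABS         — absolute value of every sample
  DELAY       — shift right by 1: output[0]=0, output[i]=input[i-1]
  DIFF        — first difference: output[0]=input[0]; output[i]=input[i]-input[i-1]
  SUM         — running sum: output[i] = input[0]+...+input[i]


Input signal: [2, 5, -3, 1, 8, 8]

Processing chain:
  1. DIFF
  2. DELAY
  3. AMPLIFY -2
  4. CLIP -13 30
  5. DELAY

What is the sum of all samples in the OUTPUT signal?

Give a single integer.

Answer: -2

Derivation:
Input: [2, 5, -3, 1, 8, 8]
Stage 1 (DIFF): s[0]=2, 5-2=3, -3-5=-8, 1--3=4, 8-1=7, 8-8=0 -> [2, 3, -8, 4, 7, 0]
Stage 2 (DELAY): [0, 2, 3, -8, 4, 7] = [0, 2, 3, -8, 4, 7] -> [0, 2, 3, -8, 4, 7]
Stage 3 (AMPLIFY -2): 0*-2=0, 2*-2=-4, 3*-2=-6, -8*-2=16, 4*-2=-8, 7*-2=-14 -> [0, -4, -6, 16, -8, -14]
Stage 4 (CLIP -13 30): clip(0,-13,30)=0, clip(-4,-13,30)=-4, clip(-6,-13,30)=-6, clip(16,-13,30)=16, clip(-8,-13,30)=-8, clip(-14,-13,30)=-13 -> [0, -4, -6, 16, -8, -13]
Stage 5 (DELAY): [0, 0, -4, -6, 16, -8] = [0, 0, -4, -6, 16, -8] -> [0, 0, -4, -6, 16, -8]
Output sum: -2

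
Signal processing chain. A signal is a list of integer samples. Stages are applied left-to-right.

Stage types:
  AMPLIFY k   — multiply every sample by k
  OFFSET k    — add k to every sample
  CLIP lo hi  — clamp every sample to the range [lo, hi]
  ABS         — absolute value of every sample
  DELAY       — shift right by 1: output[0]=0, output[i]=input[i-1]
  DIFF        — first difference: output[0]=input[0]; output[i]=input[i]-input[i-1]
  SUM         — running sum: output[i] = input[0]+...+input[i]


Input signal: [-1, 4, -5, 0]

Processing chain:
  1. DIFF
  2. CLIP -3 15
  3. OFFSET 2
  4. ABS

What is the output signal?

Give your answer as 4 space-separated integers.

Answer: 1 7 1 7

Derivation:
Input: [-1, 4, -5, 0]
Stage 1 (DIFF): s[0]=-1, 4--1=5, -5-4=-9, 0--5=5 -> [-1, 5, -9, 5]
Stage 2 (CLIP -3 15): clip(-1,-3,15)=-1, clip(5,-3,15)=5, clip(-9,-3,15)=-3, clip(5,-3,15)=5 -> [-1, 5, -3, 5]
Stage 3 (OFFSET 2): -1+2=1, 5+2=7, -3+2=-1, 5+2=7 -> [1, 7, -1, 7]
Stage 4 (ABS): |1|=1, |7|=7, |-1|=1, |7|=7 -> [1, 7, 1, 7]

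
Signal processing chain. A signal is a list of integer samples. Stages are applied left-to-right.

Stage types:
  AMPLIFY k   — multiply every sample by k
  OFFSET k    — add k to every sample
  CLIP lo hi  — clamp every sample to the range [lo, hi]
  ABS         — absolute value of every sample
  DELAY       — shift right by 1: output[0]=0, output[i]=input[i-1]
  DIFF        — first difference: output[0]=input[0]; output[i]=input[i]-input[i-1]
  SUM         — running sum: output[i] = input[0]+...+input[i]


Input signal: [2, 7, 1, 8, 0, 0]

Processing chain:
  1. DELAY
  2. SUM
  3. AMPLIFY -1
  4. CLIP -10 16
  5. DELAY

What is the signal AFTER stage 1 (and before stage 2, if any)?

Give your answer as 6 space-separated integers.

Input: [2, 7, 1, 8, 0, 0]
Stage 1 (DELAY): [0, 2, 7, 1, 8, 0] = [0, 2, 7, 1, 8, 0] -> [0, 2, 7, 1, 8, 0]

Answer: 0 2 7 1 8 0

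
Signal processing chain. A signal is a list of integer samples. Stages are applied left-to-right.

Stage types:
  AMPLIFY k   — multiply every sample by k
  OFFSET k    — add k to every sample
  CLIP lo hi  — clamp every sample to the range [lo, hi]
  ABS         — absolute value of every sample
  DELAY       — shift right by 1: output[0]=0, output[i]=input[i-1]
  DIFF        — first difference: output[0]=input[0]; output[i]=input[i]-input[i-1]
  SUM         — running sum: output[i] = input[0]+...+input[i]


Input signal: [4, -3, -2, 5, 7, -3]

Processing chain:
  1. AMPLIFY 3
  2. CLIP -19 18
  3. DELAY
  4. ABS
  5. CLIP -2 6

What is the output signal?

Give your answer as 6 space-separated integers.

Answer: 0 6 6 6 6 6

Derivation:
Input: [4, -3, -2, 5, 7, -3]
Stage 1 (AMPLIFY 3): 4*3=12, -3*3=-9, -2*3=-6, 5*3=15, 7*3=21, -3*3=-9 -> [12, -9, -6, 15, 21, -9]
Stage 2 (CLIP -19 18): clip(12,-19,18)=12, clip(-9,-19,18)=-9, clip(-6,-19,18)=-6, clip(15,-19,18)=15, clip(21,-19,18)=18, clip(-9,-19,18)=-9 -> [12, -9, -6, 15, 18, -9]
Stage 3 (DELAY): [0, 12, -9, -6, 15, 18] = [0, 12, -9, -6, 15, 18] -> [0, 12, -9, -6, 15, 18]
Stage 4 (ABS): |0|=0, |12|=12, |-9|=9, |-6|=6, |15|=15, |18|=18 -> [0, 12, 9, 6, 15, 18]
Stage 5 (CLIP -2 6): clip(0,-2,6)=0, clip(12,-2,6)=6, clip(9,-2,6)=6, clip(6,-2,6)=6, clip(15,-2,6)=6, clip(18,-2,6)=6 -> [0, 6, 6, 6, 6, 6]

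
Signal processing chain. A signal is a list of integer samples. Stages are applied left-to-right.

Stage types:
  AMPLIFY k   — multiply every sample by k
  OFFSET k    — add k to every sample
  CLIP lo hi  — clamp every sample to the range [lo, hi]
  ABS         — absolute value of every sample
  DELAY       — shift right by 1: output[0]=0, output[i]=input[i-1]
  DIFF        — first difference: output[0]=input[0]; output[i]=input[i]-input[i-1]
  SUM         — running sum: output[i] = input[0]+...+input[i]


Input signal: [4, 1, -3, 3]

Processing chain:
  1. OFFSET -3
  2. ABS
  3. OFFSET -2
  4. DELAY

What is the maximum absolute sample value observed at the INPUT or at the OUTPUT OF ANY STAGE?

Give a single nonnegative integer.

Answer: 6

Derivation:
Input: [4, 1, -3, 3] (max |s|=4)
Stage 1 (OFFSET -3): 4+-3=1, 1+-3=-2, -3+-3=-6, 3+-3=0 -> [1, -2, -6, 0] (max |s|=6)
Stage 2 (ABS): |1|=1, |-2|=2, |-6|=6, |0|=0 -> [1, 2, 6, 0] (max |s|=6)
Stage 3 (OFFSET -2): 1+-2=-1, 2+-2=0, 6+-2=4, 0+-2=-2 -> [-1, 0, 4, -2] (max |s|=4)
Stage 4 (DELAY): [0, -1, 0, 4] = [0, -1, 0, 4] -> [0, -1, 0, 4] (max |s|=4)
Overall max amplitude: 6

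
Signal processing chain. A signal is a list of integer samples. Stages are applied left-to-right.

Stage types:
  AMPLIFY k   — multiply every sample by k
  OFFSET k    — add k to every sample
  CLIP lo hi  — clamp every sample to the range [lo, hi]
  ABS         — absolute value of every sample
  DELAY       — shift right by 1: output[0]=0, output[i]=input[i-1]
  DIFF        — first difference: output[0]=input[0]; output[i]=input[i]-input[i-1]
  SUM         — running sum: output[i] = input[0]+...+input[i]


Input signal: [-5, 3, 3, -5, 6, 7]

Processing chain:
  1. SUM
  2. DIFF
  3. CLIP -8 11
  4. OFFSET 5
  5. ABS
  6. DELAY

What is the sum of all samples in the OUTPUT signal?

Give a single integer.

Answer: 27

Derivation:
Input: [-5, 3, 3, -5, 6, 7]
Stage 1 (SUM): sum[0..0]=-5, sum[0..1]=-2, sum[0..2]=1, sum[0..3]=-4, sum[0..4]=2, sum[0..5]=9 -> [-5, -2, 1, -4, 2, 9]
Stage 2 (DIFF): s[0]=-5, -2--5=3, 1--2=3, -4-1=-5, 2--4=6, 9-2=7 -> [-5, 3, 3, -5, 6, 7]
Stage 3 (CLIP -8 11): clip(-5,-8,11)=-5, clip(3,-8,11)=3, clip(3,-8,11)=3, clip(-5,-8,11)=-5, clip(6,-8,11)=6, clip(7,-8,11)=7 -> [-5, 3, 3, -5, 6, 7]
Stage 4 (OFFSET 5): -5+5=0, 3+5=8, 3+5=8, -5+5=0, 6+5=11, 7+5=12 -> [0, 8, 8, 0, 11, 12]
Stage 5 (ABS): |0|=0, |8|=8, |8|=8, |0|=0, |11|=11, |12|=12 -> [0, 8, 8, 0, 11, 12]
Stage 6 (DELAY): [0, 0, 8, 8, 0, 11] = [0, 0, 8, 8, 0, 11] -> [0, 0, 8, 8, 0, 11]
Output sum: 27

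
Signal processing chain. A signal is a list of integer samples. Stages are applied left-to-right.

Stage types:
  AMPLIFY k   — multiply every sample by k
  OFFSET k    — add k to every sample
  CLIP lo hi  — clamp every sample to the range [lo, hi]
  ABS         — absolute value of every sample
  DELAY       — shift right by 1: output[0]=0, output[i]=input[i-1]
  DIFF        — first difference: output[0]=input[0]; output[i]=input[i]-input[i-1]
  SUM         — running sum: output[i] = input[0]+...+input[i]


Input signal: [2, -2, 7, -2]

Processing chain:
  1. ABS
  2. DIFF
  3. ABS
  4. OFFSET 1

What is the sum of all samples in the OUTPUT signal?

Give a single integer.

Answer: 16

Derivation:
Input: [2, -2, 7, -2]
Stage 1 (ABS): |2|=2, |-2|=2, |7|=7, |-2|=2 -> [2, 2, 7, 2]
Stage 2 (DIFF): s[0]=2, 2-2=0, 7-2=5, 2-7=-5 -> [2, 0, 5, -5]
Stage 3 (ABS): |2|=2, |0|=0, |5|=5, |-5|=5 -> [2, 0, 5, 5]
Stage 4 (OFFSET 1): 2+1=3, 0+1=1, 5+1=6, 5+1=6 -> [3, 1, 6, 6]
Output sum: 16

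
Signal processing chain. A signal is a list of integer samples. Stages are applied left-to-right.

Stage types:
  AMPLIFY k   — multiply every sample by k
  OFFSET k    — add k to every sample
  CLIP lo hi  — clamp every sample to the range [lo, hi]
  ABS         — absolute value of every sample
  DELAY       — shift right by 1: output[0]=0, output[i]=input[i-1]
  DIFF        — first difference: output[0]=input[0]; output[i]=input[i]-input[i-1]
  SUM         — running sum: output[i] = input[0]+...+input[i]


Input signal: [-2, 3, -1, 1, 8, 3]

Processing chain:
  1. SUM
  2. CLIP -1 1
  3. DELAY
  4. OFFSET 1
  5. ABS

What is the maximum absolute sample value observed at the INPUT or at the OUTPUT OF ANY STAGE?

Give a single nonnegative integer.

Answer: 12

Derivation:
Input: [-2, 3, -1, 1, 8, 3] (max |s|=8)
Stage 1 (SUM): sum[0..0]=-2, sum[0..1]=1, sum[0..2]=0, sum[0..3]=1, sum[0..4]=9, sum[0..5]=12 -> [-2, 1, 0, 1, 9, 12] (max |s|=12)
Stage 2 (CLIP -1 1): clip(-2,-1,1)=-1, clip(1,-1,1)=1, clip(0,-1,1)=0, clip(1,-1,1)=1, clip(9,-1,1)=1, clip(12,-1,1)=1 -> [-1, 1, 0, 1, 1, 1] (max |s|=1)
Stage 3 (DELAY): [0, -1, 1, 0, 1, 1] = [0, -1, 1, 0, 1, 1] -> [0, -1, 1, 0, 1, 1] (max |s|=1)
Stage 4 (OFFSET 1): 0+1=1, -1+1=0, 1+1=2, 0+1=1, 1+1=2, 1+1=2 -> [1, 0, 2, 1, 2, 2] (max |s|=2)
Stage 5 (ABS): |1|=1, |0|=0, |2|=2, |1|=1, |2|=2, |2|=2 -> [1, 0, 2, 1, 2, 2] (max |s|=2)
Overall max amplitude: 12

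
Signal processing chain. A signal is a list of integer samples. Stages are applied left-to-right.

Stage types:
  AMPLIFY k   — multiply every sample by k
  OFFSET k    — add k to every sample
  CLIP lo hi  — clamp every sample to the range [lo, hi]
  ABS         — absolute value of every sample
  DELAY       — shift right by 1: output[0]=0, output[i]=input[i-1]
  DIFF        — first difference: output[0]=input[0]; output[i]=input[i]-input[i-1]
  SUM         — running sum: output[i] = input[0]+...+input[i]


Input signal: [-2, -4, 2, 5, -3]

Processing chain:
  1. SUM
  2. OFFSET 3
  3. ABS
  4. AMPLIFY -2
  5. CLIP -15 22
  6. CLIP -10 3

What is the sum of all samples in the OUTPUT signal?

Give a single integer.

Answer: -20

Derivation:
Input: [-2, -4, 2, 5, -3]
Stage 1 (SUM): sum[0..0]=-2, sum[0..1]=-6, sum[0..2]=-4, sum[0..3]=1, sum[0..4]=-2 -> [-2, -6, -4, 1, -2]
Stage 2 (OFFSET 3): -2+3=1, -6+3=-3, -4+3=-1, 1+3=4, -2+3=1 -> [1, -3, -1, 4, 1]
Stage 3 (ABS): |1|=1, |-3|=3, |-1|=1, |4|=4, |1|=1 -> [1, 3, 1, 4, 1]
Stage 4 (AMPLIFY -2): 1*-2=-2, 3*-2=-6, 1*-2=-2, 4*-2=-8, 1*-2=-2 -> [-2, -6, -2, -8, -2]
Stage 5 (CLIP -15 22): clip(-2,-15,22)=-2, clip(-6,-15,22)=-6, clip(-2,-15,22)=-2, clip(-8,-15,22)=-8, clip(-2,-15,22)=-2 -> [-2, -6, -2, -8, -2]
Stage 6 (CLIP -10 3): clip(-2,-10,3)=-2, clip(-6,-10,3)=-6, clip(-2,-10,3)=-2, clip(-8,-10,3)=-8, clip(-2,-10,3)=-2 -> [-2, -6, -2, -8, -2]
Output sum: -20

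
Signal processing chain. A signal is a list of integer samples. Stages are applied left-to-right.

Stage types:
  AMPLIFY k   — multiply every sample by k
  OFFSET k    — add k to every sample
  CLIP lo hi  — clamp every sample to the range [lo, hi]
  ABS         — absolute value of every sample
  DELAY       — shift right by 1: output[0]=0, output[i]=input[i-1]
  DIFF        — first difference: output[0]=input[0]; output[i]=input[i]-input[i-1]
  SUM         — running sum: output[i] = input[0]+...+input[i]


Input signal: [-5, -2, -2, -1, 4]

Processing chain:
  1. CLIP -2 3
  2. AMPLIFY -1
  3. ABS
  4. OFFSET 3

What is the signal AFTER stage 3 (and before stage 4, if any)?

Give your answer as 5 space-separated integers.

Answer: 2 2 2 1 3

Derivation:
Input: [-5, -2, -2, -1, 4]
Stage 1 (CLIP -2 3): clip(-5,-2,3)=-2, clip(-2,-2,3)=-2, clip(-2,-2,3)=-2, clip(-1,-2,3)=-1, clip(4,-2,3)=3 -> [-2, -2, -2, -1, 3]
Stage 2 (AMPLIFY -1): -2*-1=2, -2*-1=2, -2*-1=2, -1*-1=1, 3*-1=-3 -> [2, 2, 2, 1, -3]
Stage 3 (ABS): |2|=2, |2|=2, |2|=2, |1|=1, |-3|=3 -> [2, 2, 2, 1, 3]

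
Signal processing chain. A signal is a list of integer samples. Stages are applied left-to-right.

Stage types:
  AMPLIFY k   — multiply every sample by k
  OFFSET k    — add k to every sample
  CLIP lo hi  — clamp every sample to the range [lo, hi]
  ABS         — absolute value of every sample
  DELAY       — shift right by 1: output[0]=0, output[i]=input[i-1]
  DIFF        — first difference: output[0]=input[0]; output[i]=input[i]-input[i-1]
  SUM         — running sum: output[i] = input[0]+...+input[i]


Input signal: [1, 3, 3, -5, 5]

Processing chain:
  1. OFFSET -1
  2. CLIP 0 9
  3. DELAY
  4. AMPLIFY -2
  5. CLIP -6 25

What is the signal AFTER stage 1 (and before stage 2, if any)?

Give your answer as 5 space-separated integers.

Input: [1, 3, 3, -5, 5]
Stage 1 (OFFSET -1): 1+-1=0, 3+-1=2, 3+-1=2, -5+-1=-6, 5+-1=4 -> [0, 2, 2, -6, 4]

Answer: 0 2 2 -6 4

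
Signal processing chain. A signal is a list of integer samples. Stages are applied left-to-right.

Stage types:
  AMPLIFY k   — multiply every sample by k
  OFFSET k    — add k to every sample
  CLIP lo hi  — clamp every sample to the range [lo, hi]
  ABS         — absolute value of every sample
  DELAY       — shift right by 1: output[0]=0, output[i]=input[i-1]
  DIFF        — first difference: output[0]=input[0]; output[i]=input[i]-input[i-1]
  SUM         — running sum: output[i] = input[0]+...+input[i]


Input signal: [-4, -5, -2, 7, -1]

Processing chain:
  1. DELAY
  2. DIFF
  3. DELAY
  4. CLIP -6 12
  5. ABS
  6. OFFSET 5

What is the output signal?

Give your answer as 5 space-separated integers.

Input: [-4, -5, -2, 7, -1]
Stage 1 (DELAY): [0, -4, -5, -2, 7] = [0, -4, -5, -2, 7] -> [0, -4, -5, -2, 7]
Stage 2 (DIFF): s[0]=0, -4-0=-4, -5--4=-1, -2--5=3, 7--2=9 -> [0, -4, -1, 3, 9]
Stage 3 (DELAY): [0, 0, -4, -1, 3] = [0, 0, -4, -1, 3] -> [0, 0, -4, -1, 3]
Stage 4 (CLIP -6 12): clip(0,-6,12)=0, clip(0,-6,12)=0, clip(-4,-6,12)=-4, clip(-1,-6,12)=-1, clip(3,-6,12)=3 -> [0, 0, -4, -1, 3]
Stage 5 (ABS): |0|=0, |0|=0, |-4|=4, |-1|=1, |3|=3 -> [0, 0, 4, 1, 3]
Stage 6 (OFFSET 5): 0+5=5, 0+5=5, 4+5=9, 1+5=6, 3+5=8 -> [5, 5, 9, 6, 8]

Answer: 5 5 9 6 8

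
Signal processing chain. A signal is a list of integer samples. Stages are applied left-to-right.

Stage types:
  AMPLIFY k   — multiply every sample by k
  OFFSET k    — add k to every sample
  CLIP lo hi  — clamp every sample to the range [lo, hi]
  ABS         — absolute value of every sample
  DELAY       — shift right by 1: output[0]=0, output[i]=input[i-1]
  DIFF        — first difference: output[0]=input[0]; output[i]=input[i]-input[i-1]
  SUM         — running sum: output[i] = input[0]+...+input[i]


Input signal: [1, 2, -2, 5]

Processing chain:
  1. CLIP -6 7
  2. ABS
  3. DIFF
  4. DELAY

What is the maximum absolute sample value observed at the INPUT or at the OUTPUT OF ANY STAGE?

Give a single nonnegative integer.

Input: [1, 2, -2, 5] (max |s|=5)
Stage 1 (CLIP -6 7): clip(1,-6,7)=1, clip(2,-6,7)=2, clip(-2,-6,7)=-2, clip(5,-6,7)=5 -> [1, 2, -2, 5] (max |s|=5)
Stage 2 (ABS): |1|=1, |2|=2, |-2|=2, |5|=5 -> [1, 2, 2, 5] (max |s|=5)
Stage 3 (DIFF): s[0]=1, 2-1=1, 2-2=0, 5-2=3 -> [1, 1, 0, 3] (max |s|=3)
Stage 4 (DELAY): [0, 1, 1, 0] = [0, 1, 1, 0] -> [0, 1, 1, 0] (max |s|=1)
Overall max amplitude: 5

Answer: 5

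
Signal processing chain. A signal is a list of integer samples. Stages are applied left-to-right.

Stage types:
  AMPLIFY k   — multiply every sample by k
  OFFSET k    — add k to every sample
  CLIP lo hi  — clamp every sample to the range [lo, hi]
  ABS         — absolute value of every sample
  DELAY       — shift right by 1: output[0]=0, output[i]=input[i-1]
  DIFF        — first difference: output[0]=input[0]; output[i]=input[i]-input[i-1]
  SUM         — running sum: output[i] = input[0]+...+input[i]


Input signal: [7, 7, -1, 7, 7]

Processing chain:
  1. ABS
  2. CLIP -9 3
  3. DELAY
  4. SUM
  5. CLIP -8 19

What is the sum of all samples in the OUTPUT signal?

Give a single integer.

Input: [7, 7, -1, 7, 7]
Stage 1 (ABS): |7|=7, |7|=7, |-1|=1, |7|=7, |7|=7 -> [7, 7, 1, 7, 7]
Stage 2 (CLIP -9 3): clip(7,-9,3)=3, clip(7,-9,3)=3, clip(1,-9,3)=1, clip(7,-9,3)=3, clip(7,-9,3)=3 -> [3, 3, 1, 3, 3]
Stage 3 (DELAY): [0, 3, 3, 1, 3] = [0, 3, 3, 1, 3] -> [0, 3, 3, 1, 3]
Stage 4 (SUM): sum[0..0]=0, sum[0..1]=3, sum[0..2]=6, sum[0..3]=7, sum[0..4]=10 -> [0, 3, 6, 7, 10]
Stage 5 (CLIP -8 19): clip(0,-8,19)=0, clip(3,-8,19)=3, clip(6,-8,19)=6, clip(7,-8,19)=7, clip(10,-8,19)=10 -> [0, 3, 6, 7, 10]
Output sum: 26

Answer: 26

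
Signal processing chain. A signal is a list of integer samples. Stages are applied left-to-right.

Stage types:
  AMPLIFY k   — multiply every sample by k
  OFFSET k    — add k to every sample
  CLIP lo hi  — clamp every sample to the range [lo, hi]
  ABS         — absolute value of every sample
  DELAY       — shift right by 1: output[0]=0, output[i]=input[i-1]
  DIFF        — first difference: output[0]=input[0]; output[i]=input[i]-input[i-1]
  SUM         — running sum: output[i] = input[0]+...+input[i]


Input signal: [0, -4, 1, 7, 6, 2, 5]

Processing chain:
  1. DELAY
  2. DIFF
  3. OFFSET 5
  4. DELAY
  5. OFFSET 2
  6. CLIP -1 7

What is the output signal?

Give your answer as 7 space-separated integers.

Answer: 2 7 7 3 7 7 6

Derivation:
Input: [0, -4, 1, 7, 6, 2, 5]
Stage 1 (DELAY): [0, 0, -4, 1, 7, 6, 2] = [0, 0, -4, 1, 7, 6, 2] -> [0, 0, -4, 1, 7, 6, 2]
Stage 2 (DIFF): s[0]=0, 0-0=0, -4-0=-4, 1--4=5, 7-1=6, 6-7=-1, 2-6=-4 -> [0, 0, -4, 5, 6, -1, -4]
Stage 3 (OFFSET 5): 0+5=5, 0+5=5, -4+5=1, 5+5=10, 6+5=11, -1+5=4, -4+5=1 -> [5, 5, 1, 10, 11, 4, 1]
Stage 4 (DELAY): [0, 5, 5, 1, 10, 11, 4] = [0, 5, 5, 1, 10, 11, 4] -> [0, 5, 5, 1, 10, 11, 4]
Stage 5 (OFFSET 2): 0+2=2, 5+2=7, 5+2=7, 1+2=3, 10+2=12, 11+2=13, 4+2=6 -> [2, 7, 7, 3, 12, 13, 6]
Stage 6 (CLIP -1 7): clip(2,-1,7)=2, clip(7,-1,7)=7, clip(7,-1,7)=7, clip(3,-1,7)=3, clip(12,-1,7)=7, clip(13,-1,7)=7, clip(6,-1,7)=6 -> [2, 7, 7, 3, 7, 7, 6]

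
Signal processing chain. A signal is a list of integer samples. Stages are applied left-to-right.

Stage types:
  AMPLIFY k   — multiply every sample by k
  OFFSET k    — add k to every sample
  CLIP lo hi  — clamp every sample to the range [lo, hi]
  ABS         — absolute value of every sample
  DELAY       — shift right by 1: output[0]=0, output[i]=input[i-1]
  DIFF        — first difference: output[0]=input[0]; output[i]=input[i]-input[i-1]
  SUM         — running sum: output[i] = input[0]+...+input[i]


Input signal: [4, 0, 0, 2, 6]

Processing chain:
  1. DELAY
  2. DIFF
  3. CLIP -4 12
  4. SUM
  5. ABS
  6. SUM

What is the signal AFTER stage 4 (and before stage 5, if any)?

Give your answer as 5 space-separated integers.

Input: [4, 0, 0, 2, 6]
Stage 1 (DELAY): [0, 4, 0, 0, 2] = [0, 4, 0, 0, 2] -> [0, 4, 0, 0, 2]
Stage 2 (DIFF): s[0]=0, 4-0=4, 0-4=-4, 0-0=0, 2-0=2 -> [0, 4, -4, 0, 2]
Stage 3 (CLIP -4 12): clip(0,-4,12)=0, clip(4,-4,12)=4, clip(-4,-4,12)=-4, clip(0,-4,12)=0, clip(2,-4,12)=2 -> [0, 4, -4, 0, 2]
Stage 4 (SUM): sum[0..0]=0, sum[0..1]=4, sum[0..2]=0, sum[0..3]=0, sum[0..4]=2 -> [0, 4, 0, 0, 2]

Answer: 0 4 0 0 2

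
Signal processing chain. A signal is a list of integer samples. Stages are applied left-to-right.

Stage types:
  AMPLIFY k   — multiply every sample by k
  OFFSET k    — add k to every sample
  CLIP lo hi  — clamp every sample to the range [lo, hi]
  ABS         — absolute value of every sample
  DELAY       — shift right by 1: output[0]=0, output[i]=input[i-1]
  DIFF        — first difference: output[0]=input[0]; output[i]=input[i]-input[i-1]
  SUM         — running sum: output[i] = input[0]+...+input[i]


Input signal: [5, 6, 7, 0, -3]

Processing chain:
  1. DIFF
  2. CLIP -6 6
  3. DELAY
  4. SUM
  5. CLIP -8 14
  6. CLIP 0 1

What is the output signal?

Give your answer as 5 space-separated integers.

Answer: 0 1 1 1 1

Derivation:
Input: [5, 6, 7, 0, -3]
Stage 1 (DIFF): s[0]=5, 6-5=1, 7-6=1, 0-7=-7, -3-0=-3 -> [5, 1, 1, -7, -3]
Stage 2 (CLIP -6 6): clip(5,-6,6)=5, clip(1,-6,6)=1, clip(1,-6,6)=1, clip(-7,-6,6)=-6, clip(-3,-6,6)=-3 -> [5, 1, 1, -6, -3]
Stage 3 (DELAY): [0, 5, 1, 1, -6] = [0, 5, 1, 1, -6] -> [0, 5, 1, 1, -6]
Stage 4 (SUM): sum[0..0]=0, sum[0..1]=5, sum[0..2]=6, sum[0..3]=7, sum[0..4]=1 -> [0, 5, 6, 7, 1]
Stage 5 (CLIP -8 14): clip(0,-8,14)=0, clip(5,-8,14)=5, clip(6,-8,14)=6, clip(7,-8,14)=7, clip(1,-8,14)=1 -> [0, 5, 6, 7, 1]
Stage 6 (CLIP 0 1): clip(0,0,1)=0, clip(5,0,1)=1, clip(6,0,1)=1, clip(7,0,1)=1, clip(1,0,1)=1 -> [0, 1, 1, 1, 1]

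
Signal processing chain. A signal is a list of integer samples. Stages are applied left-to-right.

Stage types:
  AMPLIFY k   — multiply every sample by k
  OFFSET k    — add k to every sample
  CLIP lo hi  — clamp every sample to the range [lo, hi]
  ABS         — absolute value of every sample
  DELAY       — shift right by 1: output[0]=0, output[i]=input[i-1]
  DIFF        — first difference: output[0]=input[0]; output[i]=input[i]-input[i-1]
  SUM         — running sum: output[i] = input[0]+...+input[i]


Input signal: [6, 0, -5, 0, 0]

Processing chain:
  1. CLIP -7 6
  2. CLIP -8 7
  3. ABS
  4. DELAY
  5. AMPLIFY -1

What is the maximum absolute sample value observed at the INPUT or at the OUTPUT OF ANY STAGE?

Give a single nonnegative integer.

Answer: 6

Derivation:
Input: [6, 0, -5, 0, 0] (max |s|=6)
Stage 1 (CLIP -7 6): clip(6,-7,6)=6, clip(0,-7,6)=0, clip(-5,-7,6)=-5, clip(0,-7,6)=0, clip(0,-7,6)=0 -> [6, 0, -5, 0, 0] (max |s|=6)
Stage 2 (CLIP -8 7): clip(6,-8,7)=6, clip(0,-8,7)=0, clip(-5,-8,7)=-5, clip(0,-8,7)=0, clip(0,-8,7)=0 -> [6, 0, -5, 0, 0] (max |s|=6)
Stage 3 (ABS): |6|=6, |0|=0, |-5|=5, |0|=0, |0|=0 -> [6, 0, 5, 0, 0] (max |s|=6)
Stage 4 (DELAY): [0, 6, 0, 5, 0] = [0, 6, 0, 5, 0] -> [0, 6, 0, 5, 0] (max |s|=6)
Stage 5 (AMPLIFY -1): 0*-1=0, 6*-1=-6, 0*-1=0, 5*-1=-5, 0*-1=0 -> [0, -6, 0, -5, 0] (max |s|=6)
Overall max amplitude: 6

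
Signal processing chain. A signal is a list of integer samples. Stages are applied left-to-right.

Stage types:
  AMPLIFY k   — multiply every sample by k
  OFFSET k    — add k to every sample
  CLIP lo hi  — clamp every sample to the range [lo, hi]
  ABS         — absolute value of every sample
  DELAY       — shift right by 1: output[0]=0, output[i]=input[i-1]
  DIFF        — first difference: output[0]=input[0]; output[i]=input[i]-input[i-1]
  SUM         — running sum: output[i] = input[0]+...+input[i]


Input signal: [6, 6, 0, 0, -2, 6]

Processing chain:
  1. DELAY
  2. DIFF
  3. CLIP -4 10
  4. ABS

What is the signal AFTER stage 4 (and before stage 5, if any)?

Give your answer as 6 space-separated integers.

Answer: 0 6 0 4 0 2

Derivation:
Input: [6, 6, 0, 0, -2, 6]
Stage 1 (DELAY): [0, 6, 6, 0, 0, -2] = [0, 6, 6, 0, 0, -2] -> [0, 6, 6, 0, 0, -2]
Stage 2 (DIFF): s[0]=0, 6-0=6, 6-6=0, 0-6=-6, 0-0=0, -2-0=-2 -> [0, 6, 0, -6, 0, -2]
Stage 3 (CLIP -4 10): clip(0,-4,10)=0, clip(6,-4,10)=6, clip(0,-4,10)=0, clip(-6,-4,10)=-4, clip(0,-4,10)=0, clip(-2,-4,10)=-2 -> [0, 6, 0, -4, 0, -2]
Stage 4 (ABS): |0|=0, |6|=6, |0|=0, |-4|=4, |0|=0, |-2|=2 -> [0, 6, 0, 4, 0, 2]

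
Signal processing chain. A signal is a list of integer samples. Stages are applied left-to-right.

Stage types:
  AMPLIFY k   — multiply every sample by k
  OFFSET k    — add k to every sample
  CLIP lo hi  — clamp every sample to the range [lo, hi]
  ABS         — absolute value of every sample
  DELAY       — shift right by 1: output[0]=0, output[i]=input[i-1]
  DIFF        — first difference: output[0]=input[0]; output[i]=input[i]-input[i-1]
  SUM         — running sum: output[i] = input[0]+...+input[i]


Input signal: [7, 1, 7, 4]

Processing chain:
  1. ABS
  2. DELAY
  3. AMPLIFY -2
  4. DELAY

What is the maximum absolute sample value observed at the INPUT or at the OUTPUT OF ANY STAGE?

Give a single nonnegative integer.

Answer: 14

Derivation:
Input: [7, 1, 7, 4] (max |s|=7)
Stage 1 (ABS): |7|=7, |1|=1, |7|=7, |4|=4 -> [7, 1, 7, 4] (max |s|=7)
Stage 2 (DELAY): [0, 7, 1, 7] = [0, 7, 1, 7] -> [0, 7, 1, 7] (max |s|=7)
Stage 3 (AMPLIFY -2): 0*-2=0, 7*-2=-14, 1*-2=-2, 7*-2=-14 -> [0, -14, -2, -14] (max |s|=14)
Stage 4 (DELAY): [0, 0, -14, -2] = [0, 0, -14, -2] -> [0, 0, -14, -2] (max |s|=14)
Overall max amplitude: 14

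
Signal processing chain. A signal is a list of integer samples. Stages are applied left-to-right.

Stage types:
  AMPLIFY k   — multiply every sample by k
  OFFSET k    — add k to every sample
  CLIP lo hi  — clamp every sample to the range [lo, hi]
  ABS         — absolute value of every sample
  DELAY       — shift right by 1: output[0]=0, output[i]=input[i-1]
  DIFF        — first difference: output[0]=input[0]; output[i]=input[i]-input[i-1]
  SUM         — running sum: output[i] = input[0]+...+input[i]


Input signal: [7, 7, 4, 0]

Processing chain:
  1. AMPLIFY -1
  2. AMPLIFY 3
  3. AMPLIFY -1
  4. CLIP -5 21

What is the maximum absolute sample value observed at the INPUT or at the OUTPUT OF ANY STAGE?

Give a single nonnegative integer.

Answer: 21

Derivation:
Input: [7, 7, 4, 0] (max |s|=7)
Stage 1 (AMPLIFY -1): 7*-1=-7, 7*-1=-7, 4*-1=-4, 0*-1=0 -> [-7, -7, -4, 0] (max |s|=7)
Stage 2 (AMPLIFY 3): -7*3=-21, -7*3=-21, -4*3=-12, 0*3=0 -> [-21, -21, -12, 0] (max |s|=21)
Stage 3 (AMPLIFY -1): -21*-1=21, -21*-1=21, -12*-1=12, 0*-1=0 -> [21, 21, 12, 0] (max |s|=21)
Stage 4 (CLIP -5 21): clip(21,-5,21)=21, clip(21,-5,21)=21, clip(12,-5,21)=12, clip(0,-5,21)=0 -> [21, 21, 12, 0] (max |s|=21)
Overall max amplitude: 21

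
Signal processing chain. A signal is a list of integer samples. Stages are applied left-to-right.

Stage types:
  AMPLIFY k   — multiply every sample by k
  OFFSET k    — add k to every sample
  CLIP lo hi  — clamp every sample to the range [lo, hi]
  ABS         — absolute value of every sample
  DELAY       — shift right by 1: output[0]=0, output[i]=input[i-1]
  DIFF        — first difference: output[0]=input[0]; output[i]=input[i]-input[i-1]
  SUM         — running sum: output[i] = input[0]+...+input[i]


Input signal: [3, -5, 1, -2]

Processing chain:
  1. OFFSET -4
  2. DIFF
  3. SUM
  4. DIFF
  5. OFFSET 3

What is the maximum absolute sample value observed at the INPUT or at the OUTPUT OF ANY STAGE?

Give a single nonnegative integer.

Answer: 9

Derivation:
Input: [3, -5, 1, -2] (max |s|=5)
Stage 1 (OFFSET -4): 3+-4=-1, -5+-4=-9, 1+-4=-3, -2+-4=-6 -> [-1, -9, -3, -6] (max |s|=9)
Stage 2 (DIFF): s[0]=-1, -9--1=-8, -3--9=6, -6--3=-3 -> [-1, -8, 6, -3] (max |s|=8)
Stage 3 (SUM): sum[0..0]=-1, sum[0..1]=-9, sum[0..2]=-3, sum[0..3]=-6 -> [-1, -9, -3, -6] (max |s|=9)
Stage 4 (DIFF): s[0]=-1, -9--1=-8, -3--9=6, -6--3=-3 -> [-1, -8, 6, -3] (max |s|=8)
Stage 5 (OFFSET 3): -1+3=2, -8+3=-5, 6+3=9, -3+3=0 -> [2, -5, 9, 0] (max |s|=9)
Overall max amplitude: 9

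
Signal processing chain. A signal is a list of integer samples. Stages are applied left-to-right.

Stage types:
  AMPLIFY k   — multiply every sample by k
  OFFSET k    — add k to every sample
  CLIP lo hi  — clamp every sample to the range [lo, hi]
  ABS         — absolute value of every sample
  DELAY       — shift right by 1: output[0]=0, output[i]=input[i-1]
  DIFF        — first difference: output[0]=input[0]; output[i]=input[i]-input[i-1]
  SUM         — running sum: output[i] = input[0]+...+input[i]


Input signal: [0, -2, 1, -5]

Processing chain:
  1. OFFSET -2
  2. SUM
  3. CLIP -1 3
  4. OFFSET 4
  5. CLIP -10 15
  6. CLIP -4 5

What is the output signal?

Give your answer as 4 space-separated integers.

Answer: 3 3 3 3

Derivation:
Input: [0, -2, 1, -5]
Stage 1 (OFFSET -2): 0+-2=-2, -2+-2=-4, 1+-2=-1, -5+-2=-7 -> [-2, -4, -1, -7]
Stage 2 (SUM): sum[0..0]=-2, sum[0..1]=-6, sum[0..2]=-7, sum[0..3]=-14 -> [-2, -6, -7, -14]
Stage 3 (CLIP -1 3): clip(-2,-1,3)=-1, clip(-6,-1,3)=-1, clip(-7,-1,3)=-1, clip(-14,-1,3)=-1 -> [-1, -1, -1, -1]
Stage 4 (OFFSET 4): -1+4=3, -1+4=3, -1+4=3, -1+4=3 -> [3, 3, 3, 3]
Stage 5 (CLIP -10 15): clip(3,-10,15)=3, clip(3,-10,15)=3, clip(3,-10,15)=3, clip(3,-10,15)=3 -> [3, 3, 3, 3]
Stage 6 (CLIP -4 5): clip(3,-4,5)=3, clip(3,-4,5)=3, clip(3,-4,5)=3, clip(3,-4,5)=3 -> [3, 3, 3, 3]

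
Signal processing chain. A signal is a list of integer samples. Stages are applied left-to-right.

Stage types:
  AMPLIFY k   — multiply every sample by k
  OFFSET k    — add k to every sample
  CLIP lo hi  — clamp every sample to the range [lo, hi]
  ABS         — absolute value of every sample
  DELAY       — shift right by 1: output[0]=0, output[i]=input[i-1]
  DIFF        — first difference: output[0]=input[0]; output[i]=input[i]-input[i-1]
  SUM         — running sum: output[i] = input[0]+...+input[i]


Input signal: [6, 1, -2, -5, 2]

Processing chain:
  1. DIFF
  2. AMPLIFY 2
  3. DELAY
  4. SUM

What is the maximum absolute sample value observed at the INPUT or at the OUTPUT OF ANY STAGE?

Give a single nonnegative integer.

Input: [6, 1, -2, -5, 2] (max |s|=6)
Stage 1 (DIFF): s[0]=6, 1-6=-5, -2-1=-3, -5--2=-3, 2--5=7 -> [6, -5, -3, -3, 7] (max |s|=7)
Stage 2 (AMPLIFY 2): 6*2=12, -5*2=-10, -3*2=-6, -3*2=-6, 7*2=14 -> [12, -10, -6, -6, 14] (max |s|=14)
Stage 3 (DELAY): [0, 12, -10, -6, -6] = [0, 12, -10, -6, -6] -> [0, 12, -10, -6, -6] (max |s|=12)
Stage 4 (SUM): sum[0..0]=0, sum[0..1]=12, sum[0..2]=2, sum[0..3]=-4, sum[0..4]=-10 -> [0, 12, 2, -4, -10] (max |s|=12)
Overall max amplitude: 14

Answer: 14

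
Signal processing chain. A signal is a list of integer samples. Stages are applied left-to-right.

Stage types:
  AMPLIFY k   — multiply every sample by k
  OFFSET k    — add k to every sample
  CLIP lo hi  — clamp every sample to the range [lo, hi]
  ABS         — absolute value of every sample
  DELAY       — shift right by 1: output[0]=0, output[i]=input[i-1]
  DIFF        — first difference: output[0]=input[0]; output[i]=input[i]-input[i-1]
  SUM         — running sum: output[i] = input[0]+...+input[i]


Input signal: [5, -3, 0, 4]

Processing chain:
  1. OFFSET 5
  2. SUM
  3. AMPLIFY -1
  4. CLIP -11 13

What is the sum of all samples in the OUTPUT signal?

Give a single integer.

Answer: -43

Derivation:
Input: [5, -3, 0, 4]
Stage 1 (OFFSET 5): 5+5=10, -3+5=2, 0+5=5, 4+5=9 -> [10, 2, 5, 9]
Stage 2 (SUM): sum[0..0]=10, sum[0..1]=12, sum[0..2]=17, sum[0..3]=26 -> [10, 12, 17, 26]
Stage 3 (AMPLIFY -1): 10*-1=-10, 12*-1=-12, 17*-1=-17, 26*-1=-26 -> [-10, -12, -17, -26]
Stage 4 (CLIP -11 13): clip(-10,-11,13)=-10, clip(-12,-11,13)=-11, clip(-17,-11,13)=-11, clip(-26,-11,13)=-11 -> [-10, -11, -11, -11]
Output sum: -43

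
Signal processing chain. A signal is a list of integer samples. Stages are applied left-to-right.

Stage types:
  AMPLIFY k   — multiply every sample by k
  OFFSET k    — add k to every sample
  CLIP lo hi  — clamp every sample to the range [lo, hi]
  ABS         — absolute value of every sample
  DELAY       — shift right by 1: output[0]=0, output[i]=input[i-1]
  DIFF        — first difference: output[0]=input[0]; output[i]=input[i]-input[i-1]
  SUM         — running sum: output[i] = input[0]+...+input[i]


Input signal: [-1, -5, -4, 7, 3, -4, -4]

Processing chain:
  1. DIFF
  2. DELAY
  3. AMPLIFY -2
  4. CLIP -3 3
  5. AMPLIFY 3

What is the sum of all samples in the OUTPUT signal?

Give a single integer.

Input: [-1, -5, -4, 7, 3, -4, -4]
Stage 1 (DIFF): s[0]=-1, -5--1=-4, -4--5=1, 7--4=11, 3-7=-4, -4-3=-7, -4--4=0 -> [-1, -4, 1, 11, -4, -7, 0]
Stage 2 (DELAY): [0, -1, -4, 1, 11, -4, -7] = [0, -1, -4, 1, 11, -4, -7] -> [0, -1, -4, 1, 11, -4, -7]
Stage 3 (AMPLIFY -2): 0*-2=0, -1*-2=2, -4*-2=8, 1*-2=-2, 11*-2=-22, -4*-2=8, -7*-2=14 -> [0, 2, 8, -2, -22, 8, 14]
Stage 4 (CLIP -3 3): clip(0,-3,3)=0, clip(2,-3,3)=2, clip(8,-3,3)=3, clip(-2,-3,3)=-2, clip(-22,-3,3)=-3, clip(8,-3,3)=3, clip(14,-3,3)=3 -> [0, 2, 3, -2, -3, 3, 3]
Stage 5 (AMPLIFY 3): 0*3=0, 2*3=6, 3*3=9, -2*3=-6, -3*3=-9, 3*3=9, 3*3=9 -> [0, 6, 9, -6, -9, 9, 9]
Output sum: 18

Answer: 18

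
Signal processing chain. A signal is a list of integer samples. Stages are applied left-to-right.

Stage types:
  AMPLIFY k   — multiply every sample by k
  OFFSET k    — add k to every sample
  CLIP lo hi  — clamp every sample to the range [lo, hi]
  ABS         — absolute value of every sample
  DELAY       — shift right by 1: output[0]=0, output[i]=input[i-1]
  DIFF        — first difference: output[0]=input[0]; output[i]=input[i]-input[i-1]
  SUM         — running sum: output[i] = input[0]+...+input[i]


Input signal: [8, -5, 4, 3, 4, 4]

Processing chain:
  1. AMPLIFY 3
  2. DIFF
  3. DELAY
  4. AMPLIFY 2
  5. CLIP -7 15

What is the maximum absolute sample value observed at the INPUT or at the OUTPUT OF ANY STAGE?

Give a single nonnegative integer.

Answer: 78

Derivation:
Input: [8, -5, 4, 3, 4, 4] (max |s|=8)
Stage 1 (AMPLIFY 3): 8*3=24, -5*3=-15, 4*3=12, 3*3=9, 4*3=12, 4*3=12 -> [24, -15, 12, 9, 12, 12] (max |s|=24)
Stage 2 (DIFF): s[0]=24, -15-24=-39, 12--15=27, 9-12=-3, 12-9=3, 12-12=0 -> [24, -39, 27, -3, 3, 0] (max |s|=39)
Stage 3 (DELAY): [0, 24, -39, 27, -3, 3] = [0, 24, -39, 27, -3, 3] -> [0, 24, -39, 27, -3, 3] (max |s|=39)
Stage 4 (AMPLIFY 2): 0*2=0, 24*2=48, -39*2=-78, 27*2=54, -3*2=-6, 3*2=6 -> [0, 48, -78, 54, -6, 6] (max |s|=78)
Stage 5 (CLIP -7 15): clip(0,-7,15)=0, clip(48,-7,15)=15, clip(-78,-7,15)=-7, clip(54,-7,15)=15, clip(-6,-7,15)=-6, clip(6,-7,15)=6 -> [0, 15, -7, 15, -6, 6] (max |s|=15)
Overall max amplitude: 78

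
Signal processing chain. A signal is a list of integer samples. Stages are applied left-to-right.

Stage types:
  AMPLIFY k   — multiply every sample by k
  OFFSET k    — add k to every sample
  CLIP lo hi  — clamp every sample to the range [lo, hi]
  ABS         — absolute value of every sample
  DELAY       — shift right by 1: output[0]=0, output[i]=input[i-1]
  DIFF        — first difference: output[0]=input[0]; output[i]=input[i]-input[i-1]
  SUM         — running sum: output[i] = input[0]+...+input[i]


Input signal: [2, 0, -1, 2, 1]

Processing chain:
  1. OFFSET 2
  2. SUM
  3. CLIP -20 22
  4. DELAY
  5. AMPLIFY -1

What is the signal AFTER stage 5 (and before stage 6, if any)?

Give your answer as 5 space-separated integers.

Answer: 0 -4 -6 -7 -11

Derivation:
Input: [2, 0, -1, 2, 1]
Stage 1 (OFFSET 2): 2+2=4, 0+2=2, -1+2=1, 2+2=4, 1+2=3 -> [4, 2, 1, 4, 3]
Stage 2 (SUM): sum[0..0]=4, sum[0..1]=6, sum[0..2]=7, sum[0..3]=11, sum[0..4]=14 -> [4, 6, 7, 11, 14]
Stage 3 (CLIP -20 22): clip(4,-20,22)=4, clip(6,-20,22)=6, clip(7,-20,22)=7, clip(11,-20,22)=11, clip(14,-20,22)=14 -> [4, 6, 7, 11, 14]
Stage 4 (DELAY): [0, 4, 6, 7, 11] = [0, 4, 6, 7, 11] -> [0, 4, 6, 7, 11]
Stage 5 (AMPLIFY -1): 0*-1=0, 4*-1=-4, 6*-1=-6, 7*-1=-7, 11*-1=-11 -> [0, -4, -6, -7, -11]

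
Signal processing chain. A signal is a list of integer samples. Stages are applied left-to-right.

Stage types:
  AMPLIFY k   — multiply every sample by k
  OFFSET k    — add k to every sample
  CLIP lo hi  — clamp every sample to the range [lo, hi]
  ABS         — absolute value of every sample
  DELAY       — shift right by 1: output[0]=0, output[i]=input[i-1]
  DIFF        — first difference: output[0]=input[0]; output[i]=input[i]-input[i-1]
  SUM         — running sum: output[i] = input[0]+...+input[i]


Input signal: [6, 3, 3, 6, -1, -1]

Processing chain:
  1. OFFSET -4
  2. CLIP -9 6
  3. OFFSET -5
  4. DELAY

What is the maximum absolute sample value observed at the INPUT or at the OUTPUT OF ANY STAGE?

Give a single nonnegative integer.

Answer: 10

Derivation:
Input: [6, 3, 3, 6, -1, -1] (max |s|=6)
Stage 1 (OFFSET -4): 6+-4=2, 3+-4=-1, 3+-4=-1, 6+-4=2, -1+-4=-5, -1+-4=-5 -> [2, -1, -1, 2, -5, -5] (max |s|=5)
Stage 2 (CLIP -9 6): clip(2,-9,6)=2, clip(-1,-9,6)=-1, clip(-1,-9,6)=-1, clip(2,-9,6)=2, clip(-5,-9,6)=-5, clip(-5,-9,6)=-5 -> [2, -1, -1, 2, -5, -5] (max |s|=5)
Stage 3 (OFFSET -5): 2+-5=-3, -1+-5=-6, -1+-5=-6, 2+-5=-3, -5+-5=-10, -5+-5=-10 -> [-3, -6, -6, -3, -10, -10] (max |s|=10)
Stage 4 (DELAY): [0, -3, -6, -6, -3, -10] = [0, -3, -6, -6, -3, -10] -> [0, -3, -6, -6, -3, -10] (max |s|=10)
Overall max amplitude: 10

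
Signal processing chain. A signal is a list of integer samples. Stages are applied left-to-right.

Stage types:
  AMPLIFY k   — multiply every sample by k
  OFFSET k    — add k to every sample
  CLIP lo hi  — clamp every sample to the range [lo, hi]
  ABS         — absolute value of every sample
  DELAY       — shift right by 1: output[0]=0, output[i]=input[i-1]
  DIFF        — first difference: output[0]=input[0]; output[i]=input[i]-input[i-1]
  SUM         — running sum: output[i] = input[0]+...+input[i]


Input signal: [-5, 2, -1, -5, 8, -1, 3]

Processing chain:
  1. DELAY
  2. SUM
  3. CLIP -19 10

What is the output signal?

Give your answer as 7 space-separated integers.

Input: [-5, 2, -1, -5, 8, -1, 3]
Stage 1 (DELAY): [0, -5, 2, -1, -5, 8, -1] = [0, -5, 2, -1, -5, 8, -1] -> [0, -5, 2, -1, -5, 8, -1]
Stage 2 (SUM): sum[0..0]=0, sum[0..1]=-5, sum[0..2]=-3, sum[0..3]=-4, sum[0..4]=-9, sum[0..5]=-1, sum[0..6]=-2 -> [0, -5, -3, -4, -9, -1, -2]
Stage 3 (CLIP -19 10): clip(0,-19,10)=0, clip(-5,-19,10)=-5, clip(-3,-19,10)=-3, clip(-4,-19,10)=-4, clip(-9,-19,10)=-9, clip(-1,-19,10)=-1, clip(-2,-19,10)=-2 -> [0, -5, -3, -4, -9, -1, -2]

Answer: 0 -5 -3 -4 -9 -1 -2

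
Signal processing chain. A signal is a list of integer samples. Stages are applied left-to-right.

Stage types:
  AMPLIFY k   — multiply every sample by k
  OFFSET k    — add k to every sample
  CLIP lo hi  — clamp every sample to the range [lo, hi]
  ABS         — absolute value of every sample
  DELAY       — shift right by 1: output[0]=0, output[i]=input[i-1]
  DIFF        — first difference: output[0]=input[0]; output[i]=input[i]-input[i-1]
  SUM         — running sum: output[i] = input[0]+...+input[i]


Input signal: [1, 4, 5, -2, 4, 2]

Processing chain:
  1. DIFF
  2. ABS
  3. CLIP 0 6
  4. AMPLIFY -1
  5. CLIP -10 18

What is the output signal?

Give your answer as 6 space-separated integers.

Input: [1, 4, 5, -2, 4, 2]
Stage 1 (DIFF): s[0]=1, 4-1=3, 5-4=1, -2-5=-7, 4--2=6, 2-4=-2 -> [1, 3, 1, -7, 6, -2]
Stage 2 (ABS): |1|=1, |3|=3, |1|=1, |-7|=7, |6|=6, |-2|=2 -> [1, 3, 1, 7, 6, 2]
Stage 3 (CLIP 0 6): clip(1,0,6)=1, clip(3,0,6)=3, clip(1,0,6)=1, clip(7,0,6)=6, clip(6,0,6)=6, clip(2,0,6)=2 -> [1, 3, 1, 6, 6, 2]
Stage 4 (AMPLIFY -1): 1*-1=-1, 3*-1=-3, 1*-1=-1, 6*-1=-6, 6*-1=-6, 2*-1=-2 -> [-1, -3, -1, -6, -6, -2]
Stage 5 (CLIP -10 18): clip(-1,-10,18)=-1, clip(-3,-10,18)=-3, clip(-1,-10,18)=-1, clip(-6,-10,18)=-6, clip(-6,-10,18)=-6, clip(-2,-10,18)=-2 -> [-1, -3, -1, -6, -6, -2]

Answer: -1 -3 -1 -6 -6 -2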